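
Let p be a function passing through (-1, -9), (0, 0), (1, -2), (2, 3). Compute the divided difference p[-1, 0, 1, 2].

p[-1,0] = (0 - (-9)) / (0 - (-1)) = 9
p[0,1] = (-2 - 0) / (1 - 0) = -2
p[1,2] = (3 - (-2)) / (2 - 1) = 5
p[-1,0,1] = (-2 - 9) / (1 - (-1)) = -11/2
p[0,1,2] = (5 - (-2)) / (2 - 0) = 7/2
p[-1,0,1,2] = (7/2 - (-11/2)) / (2 - (-1)) = 3

3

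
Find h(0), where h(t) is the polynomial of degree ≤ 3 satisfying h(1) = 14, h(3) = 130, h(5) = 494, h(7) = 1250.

Evaluate each Lagrange basis at t = 0:
L_0(0) = (-3)·(-5)·(-7)/[(-2)·(-4)·(-6)] = 35/16
L_1(0) = (-1)·(-5)·(-7)/[(2)·(-2)·(-4)] = -35/16
L_2(0) = (-1)·(-3)·(-7)/[(4)·(2)·(-2)] = 21/16
L_3(0) = (-1)·(-3)·(-5)/[(6)·(4)·(2)] = -5/16
Sum: 14·(35/16) + 130·(-35/16) + 494·(21/16) + 1250·(-5/16) = 4

4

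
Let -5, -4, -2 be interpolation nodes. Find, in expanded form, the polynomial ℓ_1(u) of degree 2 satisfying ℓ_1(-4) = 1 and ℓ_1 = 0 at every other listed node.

ℓ_1(u) = (u + 5)(u + 2) / [(1)·(-2)]
       = (u^2 + 7u + 10) / (-2)

ℓ_1(u) = -(1/2)u^2 - (7/2)u - 5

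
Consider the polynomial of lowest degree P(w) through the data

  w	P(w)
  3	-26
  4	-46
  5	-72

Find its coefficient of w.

1

L_0(w) = (w - 4)(w - 5) / [2] = (1/2)w^2 - (9/2)w + 10
L_1(w) = (w - 3)(w - 5) / [-1] = -w^2 + 8w - 15
L_2(w) = (w - 3)(w - 4) / [2] = (1/2)w^2 - (7/2)w + 6
P(w) = (-26)·L_0 + (-46)·L_1 + (-72)·L_2
Only the coefficient of w is needed; take it from each L_i and combine:
(-26)·(-9/2) + (-46)·(8) + (-72)·(-7/2) = 1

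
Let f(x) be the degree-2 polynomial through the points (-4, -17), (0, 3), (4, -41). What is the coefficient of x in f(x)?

-3

Build the Lagrange basis polynomials:
L_0(x) = x(x - 4) / [32] = (1/32)x^2 - (1/8)x
L_1(x) = (x + 4)(x - 4) / [-16] = -(1/16)x^2 + 1
L_2(x) = (x + 4)x / [32] = (1/32)x^2 + (1/8)x
f(x) = (-17)·L_0 + 3·L_1 + (-41)·L_2
Only the coefficient of x is needed; take it from each L_i and combine:
(-17)·(-1/8) + 3·(0) + (-41)·(1/8) = -3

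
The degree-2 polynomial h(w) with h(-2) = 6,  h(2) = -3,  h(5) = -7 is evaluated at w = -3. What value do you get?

L_0(-3) = (-5)·(-8)/[(-4)·(-7)] = 10/7
L_1(-3) = (-1)·(-8)/[(4)·(-3)] = -2/3
L_2(-3) = (-1)·(-5)/[(7)·(3)] = 5/21
Sum: 6·(10/7) + (-3)·(-2/3) + (-7)·(5/21) = 187/21

187/21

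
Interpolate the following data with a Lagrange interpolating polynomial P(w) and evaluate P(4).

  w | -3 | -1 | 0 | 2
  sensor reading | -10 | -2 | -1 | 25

123

L_0(4) = (5)·(4)·(2)/[(-2)·(-3)·(-5)] = -4/3
L_1(4) = (7)·(4)·(2)/[(2)·(-1)·(-3)] = 28/3
L_2(4) = (7)·(5)·(2)/[(3)·(1)·(-2)] = -35/3
L_3(4) = (7)·(5)·(4)/[(5)·(3)·(2)] = 14/3
Sum: (-10)·(-4/3) + (-2)·(28/3) + (-1)·(-35/3) + 25·(14/3) = 123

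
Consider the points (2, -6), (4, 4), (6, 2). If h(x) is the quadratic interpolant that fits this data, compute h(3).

L_0(3) = (-1)·(-3)/[(-2)·(-4)] = 3/8
L_1(3) = (1)·(-3)/[(2)·(-2)] = 3/4
L_2(3) = (1)·(-1)/[(4)·(2)] = -1/8
Sum: (-6)·(3/8) + 4·(3/4) + 2·(-1/8) = 1/2

1/2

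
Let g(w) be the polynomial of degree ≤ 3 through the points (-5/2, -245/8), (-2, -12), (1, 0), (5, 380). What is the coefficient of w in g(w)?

-4

L_0(w) = (w + 2)(w - 1)(w - 5) / [-105/8] = -(8/105)w^3 + (32/105)w^2 + (8/15)w - 16/21
L_1(w) = (w + 5/2)(w - 1)(w - 5) / [21/2] = (2/21)w^3 - (1/3)w^2 - (20/21)w + 25/21
L_2(w) = (w + 5/2)(w + 2)(w - 5) / [-42] = -(1/42)w^3 + (1/84)w^2 + (5/12)w + 25/42
L_3(w) = (w + 5/2)(w + 2)(w - 1) / [210] = (1/210)w^3 + (1/60)w^2 + (1/420)w - 1/42
g(w) = (-245/8)·L_0 + (-12)·L_1 + 0·L_2 + 380·L_3
Only the coefficient of w is needed; take it from each L_i and combine:
(-245/8)·(8/15) + (-12)·(-20/21) + 0·(5/12) + 380·(1/420) = -4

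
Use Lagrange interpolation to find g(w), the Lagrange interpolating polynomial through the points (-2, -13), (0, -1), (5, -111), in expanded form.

g(w) = -4w^2 - 2w - 1

L_0(w) = w(w - 5) / [14] = (1/14)w^2 - (5/14)w
L_1(w) = (w + 2)(w - 5) / [-10] = -(1/10)w^2 + (3/10)w + 1
L_2(w) = (w + 2)w / [35] = (1/35)w^2 + (2/35)w
g(w) = (-13)·L_0 + (-1)·L_1 + (-111)·L_2
  (-13)·L_0(w) = -(13/14)w^2 + (65/14)w
  (-1)·L_1(w) = (1/10)w^2 - (3/10)w - 1
  (-111)·L_2(w) = -(111/35)w^2 - (222/35)w
Adding term by term: -4w^2 - 2w - 1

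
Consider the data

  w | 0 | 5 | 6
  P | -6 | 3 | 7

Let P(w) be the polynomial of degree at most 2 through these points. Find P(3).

-14/5

Using Newton's divided-difference form:
P[0,5] = (3 - (-6)) / (5 - 0) = 9/5
P[5,6] = (7 - 3) / (6 - 5) = 4
P[0,5,6] = (4 - 9/5) / (6 - 0) = 11/30
P(3) = -6 + (9/5)·(3) + (11/30)·(3)·(-2) = -14/5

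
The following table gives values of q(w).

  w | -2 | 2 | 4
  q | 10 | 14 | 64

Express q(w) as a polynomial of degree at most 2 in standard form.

Build the Lagrange basis polynomials:
L_0(w) = (w - 2)(w - 4) / [24] = (1/24)w^2 - (1/4)w + 1/3
L_1(w) = (w + 2)(w - 4) / [-8] = -(1/8)w^2 + (1/4)w + 1
L_2(w) = (w + 2)(w - 2) / [12] = (1/12)w^2 - 1/3
q(w) = 10·L_0 + 14·L_1 + 64·L_2
  10·L_0(w) = (5/12)w^2 - (5/2)w + 10/3
  14·L_1(w) = -(7/4)w^2 + (7/2)w + 14
  64·L_2(w) = (16/3)w^2 - 64/3
Adding term by term: 4w^2 + w - 4

q(w) = 4w^2 + w - 4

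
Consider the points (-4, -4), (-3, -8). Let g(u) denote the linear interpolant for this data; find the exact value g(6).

L_0(6) = (9)/[(-1)] = -9
L_1(6) = (10)/[(1)] = 10
Sum: (-4)·(-9) + (-8)·(10) = -44

-44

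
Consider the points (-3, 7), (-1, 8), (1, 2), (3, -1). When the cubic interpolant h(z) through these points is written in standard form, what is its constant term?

L_0(z) = (z + 1)(z - 1)(z - 3) / [-48] = -(1/48)z^3 + (1/16)z^2 + (1/48)z - 1/16
L_1(z) = (z + 3)(z - 1)(z - 3) / [16] = (1/16)z^3 - (1/16)z^2 - (9/16)z + 9/16
L_2(z) = (z + 3)(z + 1)(z - 3) / [-16] = -(1/16)z^3 - (1/16)z^2 + (9/16)z + 9/16
L_3(z) = (z + 3)(z + 1)(z - 1) / [48] = (1/48)z^3 + (1/16)z^2 - (1/48)z - 1/16
h(z) = 7·L_0 + 8·L_1 + 2·L_2 + (-1)·L_3
Only the constant term is needed; take it from each L_i and combine:
7·(-1/16) + 8·(9/16) + 2·(9/16) + (-1)·(-1/16) = 21/4

21/4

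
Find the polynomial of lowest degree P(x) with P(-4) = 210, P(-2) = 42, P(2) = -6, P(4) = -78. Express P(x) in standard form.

P(x) = -2x^3 + 4x^2 - 4x + 2

Build the Lagrange basis polynomials:
L_0(x) = (x + 2)(x - 2)(x - 4) / [-96] = -(1/96)x^3 + (1/24)x^2 + (1/24)x - 1/6
L_1(x) = (x + 4)(x - 2)(x - 4) / [48] = (1/48)x^3 - (1/24)x^2 - (1/3)x + 2/3
L_2(x) = (x + 4)(x + 2)(x - 4) / [-48] = -(1/48)x^3 - (1/24)x^2 + (1/3)x + 2/3
L_3(x) = (x + 4)(x + 2)(x - 2) / [96] = (1/96)x^3 + (1/24)x^2 - (1/24)x - 1/6
P(x) = 210·L_0 + 42·L_1 + (-6)·L_2 + (-78)·L_3
  210·L_0(x) = -(35/16)x^3 + (35/4)x^2 + (35/4)x - 35
  42·L_1(x) = (7/8)x^3 - (7/4)x^2 - 14x + 28
  (-6)·L_2(x) = (1/8)x^3 + (1/4)x^2 - 2x - 4
  (-78)·L_3(x) = -(13/16)x^3 - (13/4)x^2 + (13/4)x + 13
Adding term by term: -2x^3 + 4x^2 - 4x + 2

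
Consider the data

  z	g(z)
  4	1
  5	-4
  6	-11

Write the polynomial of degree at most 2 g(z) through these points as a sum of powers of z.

L_0(z) = (z - 5)(z - 6) / [2] = (1/2)z^2 - (11/2)z + 15
L_1(z) = (z - 4)(z - 6) / [-1] = -z^2 + 10z - 24
L_2(z) = (z - 4)(z - 5) / [2] = (1/2)z^2 - (9/2)z + 10
g(z) = 1·L_0 + (-4)·L_1 + (-11)·L_2
  1·L_0(z) = (1/2)z^2 - (11/2)z + 15
  (-4)·L_1(z) = 4z^2 - 40z + 96
  (-11)·L_2(z) = -(11/2)z^2 + (99/2)z - 110
Adding term by term: -z^2 + 4z + 1

g(z) = -z^2 + 4z + 1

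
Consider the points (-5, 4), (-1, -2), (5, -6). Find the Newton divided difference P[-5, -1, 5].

1/12

P[-5,-1] = (-2 - 4) / (-1 - (-5)) = -3/2
P[-1,5] = (-6 - (-2)) / (5 - (-1)) = -2/3
P[-5,-1,5] = (-2/3 - (-3/2)) / (5 - (-5)) = 1/12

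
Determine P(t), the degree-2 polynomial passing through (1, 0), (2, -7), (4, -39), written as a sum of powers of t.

L_0(t) = (t - 2)(t - 4) / [3] = (1/3)t^2 - 2t + 8/3
L_1(t) = (t - 1)(t - 4) / [-2] = -(1/2)t^2 + (5/2)t - 2
L_2(t) = (t - 1)(t - 2) / [6] = (1/6)t^2 - (1/2)t + 1/3
P(t) = 0·L_0 + (-7)·L_1 + (-39)·L_2
  0·L_0(t) = 0
  (-7)·L_1(t) = (7/2)t^2 - (35/2)t + 14
  (-39)·L_2(t) = -(13/2)t^2 + (39/2)t - 13
Adding term by term: -3t^2 + 2t + 1

P(t) = -3t^2 + 2t + 1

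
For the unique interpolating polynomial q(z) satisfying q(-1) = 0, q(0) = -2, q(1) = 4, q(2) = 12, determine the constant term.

Build the Lagrange basis polynomials:
L_0(z) = z(z - 1)(z - 2) / [-6] = -(1/6)z^3 + (1/2)z^2 - (1/3)z
L_1(z) = (z + 1)(z - 1)(z - 2) / [2] = (1/2)z^3 - z^2 - (1/2)z + 1
L_2(z) = (z + 1)z(z - 2) / [-2] = -(1/2)z^3 + (1/2)z^2 + z
L_3(z) = (z + 1)z(z - 1) / [6] = (1/6)z^3 - (1/6)z
q(z) = 0·L_0 + (-2)·L_1 + 4·L_2 + 12·L_3
Only the constant term is needed; take it from each L_i and combine:
0·(0) + (-2)·(1) + 4·(0) + 12·(0) = -2

-2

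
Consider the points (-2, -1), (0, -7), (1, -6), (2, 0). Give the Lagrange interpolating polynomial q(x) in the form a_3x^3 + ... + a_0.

q(x) = (7/24)x^3 + (13/8)x^2 - (11/12)x - 7

Build the Lagrange basis polynomials:
L_0(x) = x(x - 1)(x - 2) / [-24] = -(1/24)x^3 + (1/8)x^2 - (1/12)x
L_1(x) = (x + 2)(x - 1)(x - 2) / [4] = (1/4)x^3 - (1/4)x^2 - x + 1
L_2(x) = (x + 2)x(x - 2) / [-3] = -(1/3)x^3 + (4/3)x
L_3(x) = (x + 2)x(x - 1) / [8] = (1/8)x^3 + (1/8)x^2 - (1/4)x
q(x) = (-1)·L_0 + (-7)·L_1 + (-6)·L_2 + 0·L_3
  (-1)·L_0(x) = (1/24)x^3 - (1/8)x^2 + (1/12)x
  (-7)·L_1(x) = -(7/4)x^3 + (7/4)x^2 + 7x - 7
  (-6)·L_2(x) = 2x^3 - 8x
  0·L_3(x) = 0
Adding term by term: (7/24)x^3 + (13/8)x^2 - (11/12)x - 7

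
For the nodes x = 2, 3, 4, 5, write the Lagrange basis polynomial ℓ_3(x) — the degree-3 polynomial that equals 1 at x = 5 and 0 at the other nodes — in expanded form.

ℓ_3(x) = (1/6)x^3 - (3/2)x^2 + (13/3)x - 4

ℓ_3(x) = (x - 2)(x - 3)(x - 4) / [(3)·(2)·(1)]
       = (x^3 - 9x^2 + 26x - 24) / (6)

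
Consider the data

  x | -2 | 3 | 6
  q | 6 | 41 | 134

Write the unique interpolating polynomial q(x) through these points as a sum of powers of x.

Newton's divided differences:
q[-2,3] = (41 - 6) / (3 - (-2)) = 7
q[3,6] = (134 - 41) / (6 - 3) = 31
q[-2,3,6] = (31 - 7) / (6 - (-2)) = 3
q(x) = 6 + 7·(x + 2) + 3·(x + 2)(x - 3)
Expanding: q(x) = 3x^2 + 4x + 2

q(x) = 3x^2 + 4x + 2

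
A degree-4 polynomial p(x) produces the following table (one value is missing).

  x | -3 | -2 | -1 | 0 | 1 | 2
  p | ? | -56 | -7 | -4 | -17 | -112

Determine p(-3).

-277

The 5 known values determine p uniquely (degree ≤ 4).
L_0(-3) = (-2)·(-3)·(-4)·(-5)/[(-1)·(-2)·(-3)·(-4)] = 5
L_1(-3) = (-1)·(-3)·(-4)·(-5)/[(1)·(-1)·(-2)·(-3)] = -10
L_2(-3) = (-1)·(-2)·(-4)·(-5)/[(2)·(1)·(-1)·(-2)] = 10
L_3(-3) = (-1)·(-2)·(-3)·(-5)/[(3)·(2)·(1)·(-1)] = -5
L_4(-3) = (-1)·(-2)·(-3)·(-4)/[(4)·(3)·(2)·(1)] = 1
Sum: (-56)·(5) + (-7)·(-10) + (-4)·(10) + (-17)·(-5) + (-112)·(1) = -277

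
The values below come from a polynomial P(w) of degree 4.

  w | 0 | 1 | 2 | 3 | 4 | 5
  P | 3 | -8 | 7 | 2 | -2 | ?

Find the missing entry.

83

The 5 known values determine P uniquely (degree ≤ 4).
L_0(5) = (4)·(3)·(2)·(1)/[(-1)·(-2)·(-3)·(-4)] = 1
L_1(5) = (5)·(3)·(2)·(1)/[(1)·(-1)·(-2)·(-3)] = -5
L_2(5) = (5)·(4)·(2)·(1)/[(2)·(1)·(-1)·(-2)] = 10
L_3(5) = (5)·(4)·(3)·(1)/[(3)·(2)·(1)·(-1)] = -10
L_4(5) = (5)·(4)·(3)·(2)/[(4)·(3)·(2)·(1)] = 5
Sum: 3·(1) + (-8)·(-5) + 7·(10) + 2·(-10) + (-2)·(5) = 83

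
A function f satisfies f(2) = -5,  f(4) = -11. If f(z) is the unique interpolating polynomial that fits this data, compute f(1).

Evaluate each Lagrange basis at z = 1:
L_0(1) = (-3)/[(-2)] = 3/2
L_1(1) = (-1)/[(2)] = -1/2
Sum: (-5)·(3/2) + (-11)·(-1/2) = -2

-2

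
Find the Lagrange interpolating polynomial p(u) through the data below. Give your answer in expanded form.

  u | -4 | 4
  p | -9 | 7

p(u) = 2u - 1

Build the Lagrange basis polynomials:
L_0(u) = (u - 4) / [-8] = -(1/8)u + 1/2
L_1(u) = (u + 4) / [8] = (1/8)u + 1/2
p(u) = (-9)·L_0 + 7·L_1
  (-9)·L_0(u) = (9/8)u - 9/2
  7·L_1(u) = (7/8)u + 7/2
Adding term by term: 2u - 1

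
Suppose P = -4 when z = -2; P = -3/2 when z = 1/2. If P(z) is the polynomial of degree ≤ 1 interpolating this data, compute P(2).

0

L_0(2) = (3/2)/[(-5/2)] = -3/5
L_1(2) = (4)/[(5/2)] = 8/5
Sum: (-4)·(-3/5) + (-3/2)·(8/5) = 0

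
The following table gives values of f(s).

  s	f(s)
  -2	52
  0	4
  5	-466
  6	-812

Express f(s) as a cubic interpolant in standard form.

f(s) = -4s^3 + 2s^2 - 4s + 4

L_0(s) = s(s - 5)(s - 6) / [-112] = -(1/112)s^3 + (11/112)s^2 - (15/56)s
L_1(s) = (s + 2)(s - 5)(s - 6) / [60] = (1/60)s^3 - (3/20)s^2 + (2/15)s + 1
L_2(s) = (s + 2)s(s - 6) / [-35] = -(1/35)s^3 + (4/35)s^2 + (12/35)s
L_3(s) = (s + 2)s(s - 5) / [48] = (1/48)s^3 - (1/16)s^2 - (5/24)s
f(s) = 52·L_0 + 4·L_1 + (-466)·L_2 + (-812)·L_3
  52·L_0(s) = -(13/28)s^3 + (143/28)s^2 - (195/14)s
  4·L_1(s) = (1/15)s^3 - (3/5)s^2 + (8/15)s + 4
  (-466)·L_2(s) = (466/35)s^3 - (1864/35)s^2 - (5592/35)s
  (-812)·L_3(s) = -(203/12)s^3 + (203/4)s^2 + (1015/6)s
Adding term by term: -4s^3 + 2s^2 - 4s + 4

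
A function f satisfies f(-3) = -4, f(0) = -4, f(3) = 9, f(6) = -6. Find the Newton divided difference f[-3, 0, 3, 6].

f[-3,0] = (-4 - (-4)) / (0 - (-3)) = 0
f[0,3] = (9 - (-4)) / (3 - 0) = 13/3
f[3,6] = (-6 - 9) / (6 - 3) = -5
f[-3,0,3] = (13/3 - 0) / (3 - (-3)) = 13/18
f[0,3,6] = (-5 - 13/3) / (6 - 0) = -14/9
f[-3,0,3,6] = (-14/9 - 13/18) / (6 - (-3)) = -41/162

-41/162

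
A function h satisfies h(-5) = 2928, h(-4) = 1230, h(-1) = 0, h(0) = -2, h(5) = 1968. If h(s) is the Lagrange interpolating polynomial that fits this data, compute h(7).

8160

Evaluate each Lagrange basis at s = 7:
L_0(7) = (11)·(8)·(7)·(2)/[(-1)·(-4)·(-5)·(-10)] = 154/25
L_1(7) = (12)·(8)·(7)·(2)/[(1)·(-3)·(-4)·(-9)] = -112/9
L_2(7) = (12)·(11)·(7)·(2)/[(4)·(3)·(-1)·(-6)] = 77/3
L_3(7) = (12)·(11)·(8)·(2)/[(5)·(4)·(1)·(-5)] = -528/25
L_4(7) = (12)·(11)·(8)·(7)/[(10)·(9)·(6)·(5)] = 616/225
Sum: 2928·(154/25) + 1230·(-112/9) + 0 + (-2)·(-528/25) + 1968·(616/225) = 8160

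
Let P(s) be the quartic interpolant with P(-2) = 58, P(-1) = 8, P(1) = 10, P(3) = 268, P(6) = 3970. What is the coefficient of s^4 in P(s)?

The leading coefficient equals the top divided difference P[-2,-1,1,3,6].
P[-2,-1] = (8 - 58) / (-1 - (-2)) = -50
P[-1,1] = (10 - 8) / (1 - (-1)) = 1
P[1,3] = (268 - 10) / (3 - 1) = 129
P[3,6] = (3970 - 268) / (6 - 3) = 1234
P[-2,-1,1] = (1 - (-50)) / (1 - (-2)) = 17
P[-1,1,3] = (129 - 1) / (3 - (-1)) = 32
P[1,3,6] = (1234 - 129) / (6 - 1) = 221
P[-2,-1,1,3] = (32 - 17) / (3 - (-2)) = 3
P[-1,1,3,6] = (221 - 32) / (6 - (-1)) = 27
P[-2,-1,1,3,6] = (27 - 3) / (6 - (-2)) = 3

3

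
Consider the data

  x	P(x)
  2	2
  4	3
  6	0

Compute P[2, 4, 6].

P[2,4] = (3 - 2) / (4 - 2) = 1/2
P[4,6] = (0 - 3) / (6 - 4) = -3/2
P[2,4,6] = (-3/2 - 1/2) / (6 - 2) = -1/2

-1/2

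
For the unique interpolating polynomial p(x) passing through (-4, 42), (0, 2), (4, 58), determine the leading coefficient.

3

The leading coefficient equals the top divided difference p[-4,0,4].
p[-4,0] = (2 - 42) / (0 - (-4)) = -10
p[0,4] = (58 - 2) / (4 - 0) = 14
p[-4,0,4] = (14 - (-10)) / (4 - (-4)) = 3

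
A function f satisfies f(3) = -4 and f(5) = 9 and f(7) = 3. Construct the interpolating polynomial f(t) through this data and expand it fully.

f(t) = -(19/8)t^2 + (51/2)t - 473/8

Build the Lagrange basis polynomials:
L_0(t) = (t - 5)(t - 7) / [8] = (1/8)t^2 - (3/2)t + 35/8
L_1(t) = (t - 3)(t - 7) / [-4] = -(1/4)t^2 + (5/2)t - 21/4
L_2(t) = (t - 3)(t - 5) / [8] = (1/8)t^2 - t + 15/8
f(t) = (-4)·L_0 + 9·L_1 + 3·L_2
  (-4)·L_0(t) = -(1/2)t^2 + 6t - 35/2
  9·L_1(t) = -(9/4)t^2 + (45/2)t - 189/4
  3·L_2(t) = (3/8)t^2 - 3t + 45/8
Adding term by term: -(19/8)t^2 + (51/2)t - 473/8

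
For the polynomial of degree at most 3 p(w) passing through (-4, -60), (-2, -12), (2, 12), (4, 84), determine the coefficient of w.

2

Build the Lagrange basis polynomials:
L_0(w) = (w + 2)(w - 2)(w - 4) / [-96] = -(1/96)w^3 + (1/24)w^2 + (1/24)w - 1/6
L_1(w) = (w + 4)(w - 2)(w - 4) / [48] = (1/48)w^3 - (1/24)w^2 - (1/3)w + 2/3
L_2(w) = (w + 4)(w + 2)(w - 4) / [-48] = -(1/48)w^3 - (1/24)w^2 + (1/3)w + 2/3
L_3(w) = (w + 4)(w + 2)(w - 2) / [96] = (1/96)w^3 + (1/24)w^2 - (1/24)w - 1/6
p(w) = (-60)·L_0 + (-12)·L_1 + 12·L_2 + 84·L_3
Only the coefficient of w is needed; take it from each L_i and combine:
(-60)·(1/24) + (-12)·(-1/3) + 12·(1/3) + 84·(-1/24) = 2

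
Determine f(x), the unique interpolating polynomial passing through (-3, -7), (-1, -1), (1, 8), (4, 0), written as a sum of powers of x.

f(x) = -(31/120)x^3 - (2/5)x^2 + (571/120)x + 39/10

Build the Lagrange basis polynomials:
L_0(x) = (x + 1)(x - 1)(x - 4) / [-56] = -(1/56)x^3 + (1/14)x^2 + (1/56)x - 1/14
L_1(x) = (x + 3)(x - 1)(x - 4) / [20] = (1/20)x^3 - (1/10)x^2 - (11/20)x + 3/5
L_2(x) = (x + 3)(x + 1)(x - 4) / [-24] = -(1/24)x^3 + (13/24)x + 1/2
L_3(x) = (x + 3)(x + 1)(x - 1) / [105] = (1/105)x^3 + (1/35)x^2 - (1/105)x - 1/35
f(x) = (-7)·L_0 + (-1)·L_1 + 8·L_2 + 0·L_3
  (-7)·L_0(x) = (1/8)x^3 - (1/2)x^2 - (1/8)x + 1/2
  (-1)·L_1(x) = -(1/20)x^3 + (1/10)x^2 + (11/20)x - 3/5
  8·L_2(x) = -(1/3)x^3 + (13/3)x + 4
  0·L_3(x) = 0
Adding term by term: -(31/120)x^3 - (2/5)x^2 + (571/120)x + 39/10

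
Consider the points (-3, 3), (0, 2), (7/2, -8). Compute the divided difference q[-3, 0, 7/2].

-106/273

q[-3,0] = (2 - 3) / (0 - (-3)) = -1/3
q[0,7/2] = (-8 - 2) / (7/2 - 0) = -20/7
q[-3,0,7/2] = (-20/7 - (-1/3)) / (7/2 - (-3)) = -106/273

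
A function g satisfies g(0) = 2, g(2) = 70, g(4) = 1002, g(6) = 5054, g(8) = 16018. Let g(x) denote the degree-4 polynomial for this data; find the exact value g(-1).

7

L_0(-1) = (-3)·(-5)·(-7)·(-9)/[(-2)·(-4)·(-6)·(-8)] = 315/128
L_1(-1) = (-1)·(-5)·(-7)·(-9)/[(2)·(-2)·(-4)·(-6)] = -105/32
L_2(-1) = (-1)·(-3)·(-7)·(-9)/[(4)·(2)·(-2)·(-4)] = 189/64
L_3(-1) = (-1)·(-3)·(-5)·(-9)/[(6)·(4)·(2)·(-2)] = -45/32
L_4(-1) = (-1)·(-3)·(-5)·(-7)/[(8)·(6)·(4)·(2)] = 35/128
Sum: 2·(315/128) + 70·(-105/32) + 1002·(189/64) + 5054·(-45/32) + 16018·(35/128) = 7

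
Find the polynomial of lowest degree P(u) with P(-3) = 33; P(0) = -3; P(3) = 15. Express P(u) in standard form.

P(u) = 3u^2 - 3u - 3

Build the Lagrange basis polynomials:
L_0(u) = u(u - 3) / [18] = (1/18)u^2 - (1/6)u
L_1(u) = (u + 3)(u - 3) / [-9] = -(1/9)u^2 + 1
L_2(u) = (u + 3)u / [18] = (1/18)u^2 + (1/6)u
P(u) = 33·L_0 + (-3)·L_1 + 15·L_2
  33·L_0(u) = (11/6)u^2 - (11/2)u
  (-3)·L_1(u) = (1/3)u^2 - 3
  15·L_2(u) = (5/6)u^2 + (5/2)u
Adding term by term: 3u^2 - 3u - 3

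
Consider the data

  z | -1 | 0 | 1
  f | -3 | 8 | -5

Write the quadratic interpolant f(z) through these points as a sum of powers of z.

f(z) = -12z^2 - z + 8

Newton's divided differences:
f[-1,0] = (8 - (-3)) / (0 - (-1)) = 11
f[0,1] = (-5 - 8) / (1 - 0) = -13
f[-1,0,1] = (-13 - 11) / (1 - (-1)) = -12
f(z) = -3 + 11·(z + 1) + (-12)·(z + 1)z
Expanding: f(z) = -12z^2 - z + 8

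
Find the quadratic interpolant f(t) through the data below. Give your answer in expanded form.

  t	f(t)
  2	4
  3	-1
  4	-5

f(t) = (1/2)t^2 - (15/2)t + 17

L_0(t) = (t - 3)(t - 4) / [2] = (1/2)t^2 - (7/2)t + 6
L_1(t) = (t - 2)(t - 4) / [-1] = -t^2 + 6t - 8
L_2(t) = (t - 2)(t - 3) / [2] = (1/2)t^2 - (5/2)t + 3
f(t) = 4·L_0 + (-1)·L_1 + (-5)·L_2
  4·L_0(t) = 2t^2 - 14t + 24
  (-1)·L_1(t) = t^2 - 6t + 8
  (-5)·L_2(t) = -(5/2)t^2 + (25/2)t - 15
Adding term by term: (1/2)t^2 - (15/2)t + 17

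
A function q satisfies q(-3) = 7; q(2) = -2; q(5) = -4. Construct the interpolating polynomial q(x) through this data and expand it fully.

L_0(x) = (x - 2)(x - 5) / [40] = (1/40)x^2 - (7/40)x + 1/4
L_1(x) = (x + 3)(x - 5) / [-15] = -(1/15)x^2 + (2/15)x + 1
L_2(x) = (x + 3)(x - 2) / [24] = (1/24)x^2 + (1/24)x - 1/4
q(x) = 7·L_0 + (-2)·L_1 + (-4)·L_2
  7·L_0(x) = (7/40)x^2 - (49/40)x + 7/4
  (-2)·L_1(x) = (2/15)x^2 - (4/15)x - 2
  (-4)·L_2(x) = -(1/6)x^2 - (1/6)x + 1
Adding term by term: (17/120)x^2 - (199/120)x + 3/4

q(x) = (17/120)x^2 - (199/120)x + 3/4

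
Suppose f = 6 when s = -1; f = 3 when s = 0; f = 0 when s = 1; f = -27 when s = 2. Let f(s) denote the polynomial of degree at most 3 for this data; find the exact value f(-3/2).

15

Using Newton's divided-difference form:
f[-1,0] = (3 - 6) / (0 - (-1)) = -3
f[0,1] = (0 - 3) / (1 - 0) = -3
f[1,2] = (-27 - 0) / (2 - 1) = -27
f[-1,0,1] = (-3 - (-3)) / (1 - (-1)) = 0
f[0,1,2] = (-27 - (-3)) / (2 - 0) = -12
f[-1,0,1,2] = (-12 - 0) / (2 - (-1)) = -4
f(-3/2) = 6 + (-3)·(-1/2) + 0·(-1/2)·(-3/2) + (-4)·(-1/2)·(-3/2)·(-5/2) = 15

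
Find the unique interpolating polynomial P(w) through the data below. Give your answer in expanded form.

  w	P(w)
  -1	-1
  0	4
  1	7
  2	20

P(w) = 2w^3 - w^2 + 2w + 4

Build the Lagrange basis polynomials:
L_0(w) = w(w - 1)(w - 2) / [-6] = -(1/6)w^3 + (1/2)w^2 - (1/3)w
L_1(w) = (w + 1)(w - 1)(w - 2) / [2] = (1/2)w^3 - w^2 - (1/2)w + 1
L_2(w) = (w + 1)w(w - 2) / [-2] = -(1/2)w^3 + (1/2)w^2 + w
L_3(w) = (w + 1)w(w - 1) / [6] = (1/6)w^3 - (1/6)w
P(w) = (-1)·L_0 + 4·L_1 + 7·L_2 + 20·L_3
  (-1)·L_0(w) = (1/6)w^3 - (1/2)w^2 + (1/3)w
  4·L_1(w) = 2w^3 - 4w^2 - 2w + 4
  7·L_2(w) = -(7/2)w^3 + (7/2)w^2 + 7w
  20·L_3(w) = (10/3)w^3 - (10/3)w
Adding term by term: 2w^3 - w^2 + 2w + 4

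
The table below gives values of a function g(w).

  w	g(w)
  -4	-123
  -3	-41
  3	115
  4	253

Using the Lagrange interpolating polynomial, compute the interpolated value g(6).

L_0(6) = (9)·(3)·(2)/[(-1)·(-7)·(-8)] = -27/28
L_1(6) = (10)·(3)·(2)/[(1)·(-6)·(-7)] = 10/7
L_2(6) = (10)·(9)·(2)/[(7)·(6)·(-1)] = -30/7
L_3(6) = (10)·(9)·(3)/[(8)·(7)·(1)] = 135/28
Sum: (-123)·(-27/28) + (-41)·(10/7) + 115·(-30/7) + 253·(135/28) = 787

787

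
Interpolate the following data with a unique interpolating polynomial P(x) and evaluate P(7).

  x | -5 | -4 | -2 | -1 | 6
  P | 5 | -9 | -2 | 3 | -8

L_0(7) = (11)·(9)·(8)·(1)/[(-1)·(-3)·(-4)·(-11)] = 6
L_1(7) = (12)·(9)·(8)·(1)/[(1)·(-2)·(-3)·(-10)] = -72/5
L_2(7) = (12)·(11)·(8)·(1)/[(3)·(2)·(-1)·(-8)] = 22
L_3(7) = (12)·(11)·(9)·(1)/[(4)·(3)·(1)·(-7)] = -99/7
L_4(7) = (12)·(11)·(9)·(8)/[(11)·(10)·(8)·(7)] = 54/35
Sum: 5·(6) + (-9)·(-72/5) + (-2)·(22) + 3·(-99/7) + (-8)·(54/35) = 2129/35

2129/35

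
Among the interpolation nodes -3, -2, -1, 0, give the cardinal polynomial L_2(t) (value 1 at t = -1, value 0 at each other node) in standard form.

L_2(t) = (t + 3)(t + 2)t / [(2)·(1)·(-1)]
       = (t^3 + 5t^2 + 6t) / (-2)

L_2(t) = -(1/2)t^3 - (5/2)t^2 - 3t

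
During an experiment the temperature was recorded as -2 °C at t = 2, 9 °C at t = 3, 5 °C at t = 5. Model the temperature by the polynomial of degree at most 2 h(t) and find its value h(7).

Evaluate each Lagrange basis at t = 7:
L_0(7) = (4)·(2)/[(-1)·(-3)] = 8/3
L_1(7) = (5)·(2)/[(1)·(-2)] = -5
L_2(7) = (5)·(4)/[(3)·(2)] = 10/3
Sum: (-2)·(8/3) + 9·(-5) + 5·(10/3) = -101/3

-101/3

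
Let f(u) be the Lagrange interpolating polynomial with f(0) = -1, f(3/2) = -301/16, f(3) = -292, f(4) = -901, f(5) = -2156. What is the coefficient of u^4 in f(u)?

L_0(u) = (u - 3/2)(u - 3)(u - 4)(u - 5) / [90] = (1/90)u^4 - (3/20)u^3 + (13/18)u^2 - (29/20)u + 1
L_1(u) = u(u - 3)(u - 4)(u - 5) / [-315/16] = -(16/315)u^4 + (64/105)u^3 - (752/315)u^2 + (64/21)u
L_2(u) = u(u - 3/2)(u - 4)(u - 5) / [9] = (1/9)u^4 - (7/6)u^3 + (67/18)u^2 - (10/3)u
L_3(u) = u(u - 3/2)(u - 3)(u - 5) / [-10] = -(1/10)u^4 + (19/20)u^3 - (27/10)u^2 + (9/4)u
L_4(u) = u(u - 3/2)(u - 3)(u - 4) / [35] = (1/35)u^4 - (17/70)u^3 + (9/14)u^2 - (18/35)u
f(u) = (-1)·L_0 + (-301/16)·L_1 + (-292)·L_2 + (-901)·L_3 + (-2156)·L_4
Only the coefficient of u^4 is needed; take it from each L_i and combine:
(-1)·(1/90) + (-301/16)·(-16/315) + (-292)·(1/9) + (-901)·(-1/10) + (-2156)·(1/35) = -3

-3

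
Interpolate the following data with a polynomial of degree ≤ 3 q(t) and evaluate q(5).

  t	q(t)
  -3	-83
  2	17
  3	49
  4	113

221

Using Newton's divided-difference form:
q[-3,2] = (17 - (-83)) / (2 - (-3)) = 20
q[2,3] = (49 - 17) / (3 - 2) = 32
q[3,4] = (113 - 49) / (4 - 3) = 64
q[-3,2,3] = (32 - 20) / (3 - (-3)) = 2
q[2,3,4] = (64 - 32) / (4 - 2) = 16
q[-3,2,3,4] = (16 - 2) / (4 - (-3)) = 2
q(5) = -83 + 20·(8) + 2·(8)·(3) + 2·(8)·(3)·(2) = 221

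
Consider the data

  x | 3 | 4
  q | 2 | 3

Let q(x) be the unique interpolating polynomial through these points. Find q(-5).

L_0(-5) = (-9)/[(-1)] = 9
L_1(-5) = (-8)/[(1)] = -8
Sum: 2·(9) + 3·(-8) = -6

-6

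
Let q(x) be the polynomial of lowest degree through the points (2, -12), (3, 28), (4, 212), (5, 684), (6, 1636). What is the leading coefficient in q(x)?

2

L_0(x) = (x - 3)(x - 4)(x - 5)(x - 6) / [24] = (1/24)x^4 - (3/4)x^3 + (119/24)x^2 - (57/4)x + 15
L_1(x) = (x - 2)(x - 4)(x - 5)(x - 6) / [-6] = -(1/6)x^4 + (17/6)x^3 - (52/3)x^2 + (134/3)x - 40
L_2(x) = (x - 2)(x - 3)(x - 5)(x - 6) / [4] = (1/4)x^4 - 4x^3 + (91/4)x^2 - 54x + 45
L_3(x) = (x - 2)(x - 3)(x - 4)(x - 6) / [-6] = -(1/6)x^4 + (5/2)x^3 - (40/3)x^2 + 30x - 24
L_4(x) = (x - 2)(x - 3)(x - 4)(x - 5) / [24] = (1/24)x^4 - (7/12)x^3 + (71/24)x^2 - (77/12)x + 5
q(x) = (-12)·L_0 + 28·L_1 + 212·L_2 + 684·L_3 + 1636·L_4
Only the coefficient of x^4 is needed; take it from each L_i and combine:
(-12)·(1/24) + 28·(-1/6) + 212·(1/4) + 684·(-1/6) + 1636·(1/24) = 2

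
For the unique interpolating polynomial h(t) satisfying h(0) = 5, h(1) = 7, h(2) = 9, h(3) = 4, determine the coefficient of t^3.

-7/6

Build the Lagrange basis polynomials:
L_0(t) = (t - 1)(t - 2)(t - 3) / [-6] = -(1/6)t^3 + t^2 - (11/6)t + 1
L_1(t) = t(t - 2)(t - 3) / [2] = (1/2)t^3 - (5/2)t^2 + 3t
L_2(t) = t(t - 1)(t - 3) / [-2] = -(1/2)t^3 + 2t^2 - (3/2)t
L_3(t) = t(t - 1)(t - 2) / [6] = (1/6)t^3 - (1/2)t^2 + (1/3)t
h(t) = 5·L_0 + 7·L_1 + 9·L_2 + 4·L_3
Only the coefficient of t^3 is needed; take it from each L_i and combine:
5·(-1/6) + 7·(1/2) + 9·(-1/2) + 4·(1/6) = -7/6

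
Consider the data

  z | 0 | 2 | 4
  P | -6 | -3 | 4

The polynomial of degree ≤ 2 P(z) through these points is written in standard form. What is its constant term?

L_0(z) = (z - 2)(z - 4) / [8] = (1/8)z^2 - (3/4)z + 1
L_1(z) = z(z - 4) / [-4] = -(1/4)z^2 + z
L_2(z) = z(z - 2) / [8] = (1/8)z^2 - (1/4)z
P(z) = (-6)·L_0 + (-3)·L_1 + 4·L_2
Only the constant term is needed; take it from each L_i and combine:
(-6)·(1) + (-3)·(0) + 4·(0) = -6

-6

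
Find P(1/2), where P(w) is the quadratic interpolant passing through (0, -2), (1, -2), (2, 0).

L_0(1/2) = (-1/2)·(-3/2)/[(-1)·(-2)] = 3/8
L_1(1/2) = (1/2)·(-3/2)/[(1)·(-1)] = 3/4
L_2(1/2) = (1/2)·(-1/2)/[(2)·(1)] = -1/8
Sum: (-2)·(3/8) + (-2)·(3/4) + 0 = -9/4

-9/4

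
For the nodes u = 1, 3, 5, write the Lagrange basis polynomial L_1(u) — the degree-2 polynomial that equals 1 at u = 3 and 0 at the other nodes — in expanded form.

L_1(u) = (u - 1)(u - 5) / [(2)·(-2)]
       = (u^2 - 6u + 5) / (-4)

L_1(u) = -(1/4)u^2 + (3/2)u - 5/4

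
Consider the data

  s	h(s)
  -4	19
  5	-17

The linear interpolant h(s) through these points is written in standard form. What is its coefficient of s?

L_0(s) = (s - 5) / [-9] = -(1/9)s + 5/9
L_1(s) = (s + 4) / [9] = (1/9)s + 4/9
h(s) = 19·L_0 + (-17)·L_1
Only the coefficient of s is needed; take it from each L_i and combine:
19·(-1/9) + (-17)·(1/9) = -4

-4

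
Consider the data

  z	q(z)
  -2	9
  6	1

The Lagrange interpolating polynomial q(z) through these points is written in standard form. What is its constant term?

7

L_0(z) = (z - 6) / [-8] = -(1/8)z + 3/4
L_1(z) = (z + 2) / [8] = (1/8)z + 1/4
q(z) = 9·L_0 + 1·L_1
Only the constant term is needed; take it from each L_i and combine:
9·(3/4) + 1·(1/4) = 7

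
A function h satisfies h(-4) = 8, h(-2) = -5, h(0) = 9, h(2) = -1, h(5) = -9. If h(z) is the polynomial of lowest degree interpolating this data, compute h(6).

2225/63

Using Newton's divided-difference form:
h[-4,-2] = (-5 - 8) / (-2 - (-4)) = -13/2
h[-2,0] = (9 - (-5)) / (0 - (-2)) = 7
h[0,2] = (-1 - 9) / (2 - 0) = -5
h[2,5] = (-9 - (-1)) / (5 - 2) = -8/3
h[-4,-2,0] = (7 - (-13/2)) / (0 - (-4)) = 27/8
h[-2,0,2] = (-5 - 7) / (2 - (-2)) = -3
h[0,2,5] = (-8/3 - (-5)) / (5 - 0) = 7/15
h[-4,-2,0,2] = (-3 - 27/8) / (2 - (-4)) = -17/16
h[-2,0,2,5] = (7/15 - (-3)) / (5 - (-2)) = 52/105
h[-4,-2,0,2,5] = (52/105 - (-17/16)) / (5 - (-4)) = 2617/15120
h(6) = 8 + (-13/2)·(10) + (27/8)·(10)·(8) + (-17/16)·(10)·(8)·(6) + (2617/15120)·(10)·(8)·(6)·(4) = 2225/63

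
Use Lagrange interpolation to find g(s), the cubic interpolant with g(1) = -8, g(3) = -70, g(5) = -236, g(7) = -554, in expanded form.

L_0(s) = (s - 3)(s - 5)(s - 7) / [-48] = -(1/48)s^3 + (5/16)s^2 - (71/48)s + 35/16
L_1(s) = (s - 1)(s - 5)(s - 7) / [16] = (1/16)s^3 - (13/16)s^2 + (47/16)s - 35/16
L_2(s) = (s - 1)(s - 3)(s - 7) / [-16] = -(1/16)s^3 + (11/16)s^2 - (31/16)s + 21/16
L_3(s) = (s - 1)(s - 3)(s - 5) / [48] = (1/48)s^3 - (3/16)s^2 + (23/48)s - 5/16
g(s) = (-8)·L_0 + (-70)·L_1 + (-236)·L_2 + (-554)·L_3
  (-8)·L_0(s) = (1/6)s^3 - (5/2)s^2 + (71/6)s - 35/2
  (-70)·L_1(s) = -(35/8)s^3 + (455/8)s^2 - (1645/8)s + 1225/8
  (-236)·L_2(s) = (59/4)s^3 - (649/4)s^2 + (1829/4)s - 1239/4
  (-554)·L_3(s) = -(277/24)s^3 + (831/8)s^2 - (6371/24)s + 1385/8
Adding term by term: -s^3 - 4s^2 - 2s - 1

g(s) = -s^3 - 4s^2 - 2s - 1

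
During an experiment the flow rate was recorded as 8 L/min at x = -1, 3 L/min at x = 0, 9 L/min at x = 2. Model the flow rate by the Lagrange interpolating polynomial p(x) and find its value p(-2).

L_0(-2) = (-2)·(-4)/[(-1)·(-3)] = 8/3
L_1(-2) = (-1)·(-4)/[(1)·(-2)] = -2
L_2(-2) = (-1)·(-2)/[(3)·(2)] = 1/3
Sum: 8·(8/3) + 3·(-2) + 9·(1/3) = 55/3

55/3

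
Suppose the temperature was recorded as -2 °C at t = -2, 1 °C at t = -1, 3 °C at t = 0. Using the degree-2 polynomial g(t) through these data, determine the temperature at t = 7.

Using Newton's divided-difference form:
g[-2,-1] = (1 - (-2)) / (-1 - (-2)) = 3
g[-1,0] = (3 - 1) / (0 - (-1)) = 2
g[-2,-1,0] = (2 - 3) / (0 - (-2)) = -1/2
g(7) = -2 + 3·(9) + (-1/2)·(9)·(8) = -11

-11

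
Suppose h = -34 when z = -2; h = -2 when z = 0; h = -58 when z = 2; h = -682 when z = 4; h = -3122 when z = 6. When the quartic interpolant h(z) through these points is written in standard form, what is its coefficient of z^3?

Build the Lagrange basis polynomials:
L_0(z) = z(z - 2)(z - 4)(z - 6) / [384] = (1/384)z^4 - (1/32)z^3 + (11/96)z^2 - (1/8)z
L_1(z) = (z + 2)(z - 2)(z - 4)(z - 6) / [-96] = -(1/96)z^4 + (5/48)z^3 - (5/24)z^2 - (5/12)z + 1
L_2(z) = (z + 2)z(z - 4)(z - 6) / [64] = (1/64)z^4 - (1/8)z^3 + (1/16)z^2 + (3/4)z
L_3(z) = (z + 2)z(z - 2)(z - 6) / [-96] = -(1/96)z^4 + (1/16)z^3 + (1/24)z^2 - (1/4)z
L_4(z) = (z + 2)z(z - 2)(z - 4) / [384] = (1/384)z^4 - (1/96)z^3 - (1/96)z^2 + (1/24)z
h(z) = (-34)·L_0 + (-2)·L_1 + (-58)·L_2 + (-682)·L_3 + (-3122)·L_4
Only the coefficient of z^3 is needed; take it from each L_i and combine:
(-34)·(-1/32) + (-2)·(5/48) + (-58)·(-1/8) + (-682)·(1/16) + (-3122)·(-1/96) = -2

-2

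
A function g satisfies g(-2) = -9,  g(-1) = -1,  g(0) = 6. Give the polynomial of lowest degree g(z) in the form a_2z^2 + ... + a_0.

Newton's divided differences:
g[-2,-1] = (-1 - (-9)) / (-1 - (-2)) = 8
g[-1,0] = (6 - (-1)) / (0 - (-1)) = 7
g[-2,-1,0] = (7 - 8) / (0 - (-2)) = -1/2
g(z) = -9 + 8·(z + 2) + (-1/2)·(z + 2)(z + 1)
Expanding: g(z) = -(1/2)z^2 + (13/2)z + 6

g(z) = -(1/2)z^2 + (13/2)z + 6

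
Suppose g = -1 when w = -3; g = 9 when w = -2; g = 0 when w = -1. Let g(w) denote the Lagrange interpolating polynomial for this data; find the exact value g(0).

-28

L_0(0) = (2)·(1)/[(-1)·(-2)] = 1
L_1(0) = (3)·(1)/[(1)·(-1)] = -3
L_2(0) = (3)·(2)/[(2)·(1)] = 3
Sum: (-1)·(1) + 9·(-3) + 0 = -28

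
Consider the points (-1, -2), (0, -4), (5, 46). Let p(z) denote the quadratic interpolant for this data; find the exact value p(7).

Using Newton's divided-difference form:
p[-1,0] = (-4 - (-2)) / (0 - (-1)) = -2
p[0,5] = (46 - (-4)) / (5 - 0) = 10
p[-1,0,5] = (10 - (-2)) / (5 - (-1)) = 2
p(7) = -2 + (-2)·(8) + 2·(8)·(7) = 94

94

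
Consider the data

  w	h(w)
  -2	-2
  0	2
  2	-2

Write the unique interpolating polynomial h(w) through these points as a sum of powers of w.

Build the Lagrange basis polynomials:
L_0(w) = w(w - 2) / [8] = (1/8)w^2 - (1/4)w
L_1(w) = (w + 2)(w - 2) / [-4] = -(1/4)w^2 + 1
L_2(w) = (w + 2)w / [8] = (1/8)w^2 + (1/4)w
h(w) = (-2)·L_0 + 2·L_1 + (-2)·L_2
  (-2)·L_0(w) = -(1/4)w^2 + (1/2)w
  2·L_1(w) = -(1/2)w^2 + 2
  (-2)·L_2(w) = -(1/4)w^2 - (1/2)w
Adding term by term: -w^2 + 2

h(w) = -w^2 + 2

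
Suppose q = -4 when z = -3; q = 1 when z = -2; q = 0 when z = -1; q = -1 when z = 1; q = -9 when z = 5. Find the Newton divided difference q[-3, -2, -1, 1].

q[-3,-2] = (1 - (-4)) / (-2 - (-3)) = 5
q[-2,-1] = (0 - 1) / (-1 - (-2)) = -1
q[-1,1] = (-1 - 0) / (1 - (-1)) = -1/2
q[-3,-2,-1] = (-1 - 5) / (-1 - (-3)) = -3
q[-2,-1,1] = (-1/2 - (-1)) / (1 - (-2)) = 1/6
q[-3,-2,-1,1] = (1/6 - (-3)) / (1 - (-3)) = 19/24

19/24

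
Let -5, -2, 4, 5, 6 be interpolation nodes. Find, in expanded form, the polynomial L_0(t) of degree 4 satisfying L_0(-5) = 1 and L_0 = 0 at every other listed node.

L_0(t) = (1/2970)t^4 - (13/2970)t^3 + (2/135)t^2 + (14/1485)t - 8/99

L_0(t) = (t + 2)(t - 4)(t - 5)(t - 6) / [(-3)·(-9)·(-10)·(-11)]
       = (t^4 - 13t^3 + 44t^2 + 28t - 240) / (2970)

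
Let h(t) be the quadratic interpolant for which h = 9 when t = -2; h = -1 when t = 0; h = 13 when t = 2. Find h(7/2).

L_0(7/2) = (7/2)·(3/2)/[(-2)·(-4)] = 21/32
L_1(7/2) = (11/2)·(3/2)/[(2)·(-2)] = -33/16
L_2(7/2) = (11/2)·(7/2)/[(4)·(2)] = 77/32
Sum: 9·(21/32) + (-1)·(-33/16) + 13·(77/32) = 157/4

157/4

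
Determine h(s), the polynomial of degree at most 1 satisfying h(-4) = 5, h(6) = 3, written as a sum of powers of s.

h(s) = -(1/5)s + 21/5

L_0(s) = (s - 6) / [-10] = -(1/10)s + 3/5
L_1(s) = (s + 4) / [10] = (1/10)s + 2/5
h(s) = 5·L_0 + 3·L_1
  5·L_0(s) = -(1/2)s + 3
  3·L_1(s) = (3/10)s + 6/5
Adding term by term: -(1/5)s + 21/5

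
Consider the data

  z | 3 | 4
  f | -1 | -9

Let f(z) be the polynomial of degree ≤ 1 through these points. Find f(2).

7

L_0(2) = (-2)/[(-1)] = 2
L_1(2) = (-1)/[(1)] = -1
Sum: (-1)·(2) + (-9)·(-1) = 7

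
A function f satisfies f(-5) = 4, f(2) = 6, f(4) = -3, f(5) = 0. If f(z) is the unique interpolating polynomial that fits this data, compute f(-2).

Evaluate each Lagrange basis at z = -2:
L_0(-2) = (-4)·(-6)·(-7)/[(-7)·(-9)·(-10)] = 4/15
L_1(-2) = (3)·(-6)·(-7)/[(7)·(-2)·(-3)] = 3
L_2(-2) = (3)·(-4)·(-7)/[(9)·(2)·(-1)] = -14/3
L_3(-2) = (3)·(-4)·(-6)/[(10)·(3)·(1)] = 12/5
Sum: 4·(4/15) + 6·(3) + (-3)·(-14/3) + 0 = 496/15

496/15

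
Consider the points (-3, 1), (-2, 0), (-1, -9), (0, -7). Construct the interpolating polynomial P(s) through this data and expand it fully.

P(s) = (19/6)s^3 + 15s^2 + (83/6)s - 7

Build the Lagrange basis polynomials:
L_0(s) = (s + 2)(s + 1)s / [-6] = -(1/6)s^3 - (1/2)s^2 - (1/3)s
L_1(s) = (s + 3)(s + 1)s / [2] = (1/2)s^3 + 2s^2 + (3/2)s
L_2(s) = (s + 3)(s + 2)s / [-2] = -(1/2)s^3 - (5/2)s^2 - 3s
L_3(s) = (s + 3)(s + 2)(s + 1) / [6] = (1/6)s^3 + s^2 + (11/6)s + 1
P(s) = 1·L_0 + 0·L_1 + (-9)·L_2 + (-7)·L_3
  1·L_0(s) = -(1/6)s^3 - (1/2)s^2 - (1/3)s
  0·L_1(s) = 0
  (-9)·L_2(s) = (9/2)s^3 + (45/2)s^2 + 27s
  (-7)·L_3(s) = -(7/6)s^3 - 7s^2 - (77/6)s - 7
Adding term by term: (19/6)s^3 + 15s^2 + (83/6)s - 7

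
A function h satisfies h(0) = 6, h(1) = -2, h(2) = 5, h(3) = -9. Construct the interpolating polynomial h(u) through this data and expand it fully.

Newton's divided differences:
h[0,1] = (-2 - 6) / (1 - 0) = -8
h[1,2] = (5 - (-2)) / (2 - 1) = 7
h[2,3] = (-9 - 5) / (3 - 2) = -14
h[0,1,2] = (7 - (-8)) / (2 - 0) = 15/2
h[1,2,3] = (-14 - 7) / (3 - 1) = -21/2
h[0,1,2,3] = (-21/2 - 15/2) / (3 - 0) = -6
h(u) = 6 + (-8)·u + (15/2)·u(u - 1) + (-6)·u(u - 1)(u - 2)
Expanding: h(u) = -6u^3 + (51/2)u^2 - (55/2)u + 6

h(u) = -6u^3 + (51/2)u^2 - (55/2)u + 6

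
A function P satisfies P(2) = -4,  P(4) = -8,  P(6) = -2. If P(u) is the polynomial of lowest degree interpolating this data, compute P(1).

7/4

L_0(1) = (-3)·(-5)/[(-2)·(-4)] = 15/8
L_1(1) = (-1)·(-5)/[(2)·(-2)] = -5/4
L_2(1) = (-1)·(-3)/[(4)·(2)] = 3/8
Sum: (-4)·(15/8) + (-8)·(-5/4) + (-2)·(3/8) = 7/4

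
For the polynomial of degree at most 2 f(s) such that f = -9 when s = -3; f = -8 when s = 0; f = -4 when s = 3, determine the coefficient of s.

5/6

L_0(s) = s(s - 3) / [18] = (1/18)s^2 - (1/6)s
L_1(s) = (s + 3)(s - 3) / [-9] = -(1/9)s^2 + 1
L_2(s) = (s + 3)s / [18] = (1/18)s^2 + (1/6)s
f(s) = (-9)·L_0 + (-8)·L_1 + (-4)·L_2
Only the coefficient of s is needed; take it from each L_i and combine:
(-9)·(-1/6) + (-8)·(0) + (-4)·(1/6) = 5/6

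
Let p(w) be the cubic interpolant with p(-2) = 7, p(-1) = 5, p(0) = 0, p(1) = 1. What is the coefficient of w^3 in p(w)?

3/2

The leading coefficient equals the top divided difference p[-2,-1,0,1].
p[-2,-1] = (5 - 7) / (-1 - (-2)) = -2
p[-1,0] = (0 - 5) / (0 - (-1)) = -5
p[0,1] = (1 - 0) / (1 - 0) = 1
p[-2,-1,0] = (-5 - (-2)) / (0 - (-2)) = -3/2
p[-1,0,1] = (1 - (-5)) / (1 - (-1)) = 3
p[-2,-1,0,1] = (3 - (-3/2)) / (1 - (-2)) = 3/2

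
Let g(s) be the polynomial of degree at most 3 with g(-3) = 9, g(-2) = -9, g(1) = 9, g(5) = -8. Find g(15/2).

Using Newton's divided-difference form:
g[-3,-2] = (-9 - 9) / (-2 - (-3)) = -18
g[-2,1] = (9 - (-9)) / (1 - (-2)) = 6
g[1,5] = (-8 - 9) / (5 - 1) = -17/4
g[-3,-2,1] = (6 - (-18)) / (1 - (-3)) = 6
g[-2,1,5] = (-17/4 - 6) / (5 - (-2)) = -41/28
g[-3,-2,1,5] = (-41/28 - 6) / (5 - (-3)) = -209/224
g(15/2) = 9 + (-18)·(21/2) + 6·(21/2)·(19/2) + (-209/224)·(21/2)·(19/2)·(13/2) = -47733/256

-47733/256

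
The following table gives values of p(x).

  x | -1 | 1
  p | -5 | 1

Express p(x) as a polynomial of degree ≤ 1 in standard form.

Build the Lagrange basis polynomials:
L_0(x) = (x - 1) / [-2] = -(1/2)x + 1/2
L_1(x) = (x + 1) / [2] = (1/2)x + 1/2
p(x) = (-5)·L_0 + 1·L_1
  (-5)·L_0(x) = (5/2)x - 5/2
  1·L_1(x) = (1/2)x + 1/2
Adding term by term: 3x - 2

p(x) = 3x - 2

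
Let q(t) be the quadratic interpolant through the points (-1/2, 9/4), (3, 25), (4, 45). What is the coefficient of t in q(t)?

-1

Build the Lagrange basis polynomials:
L_0(t) = (t - 3)(t - 4) / [63/4] = (4/63)t^2 - (4/9)t + 16/21
L_1(t) = (t + 1/2)(t - 4) / [-7/2] = -(2/7)t^2 + t + 4/7
L_2(t) = (t + 1/2)(t - 3) / [9/2] = (2/9)t^2 - (5/9)t - 1/3
q(t) = (9/4)·L_0 + 25·L_1 + 45·L_2
Only the coefficient of t is needed; take it from each L_i and combine:
(9/4)·(-4/9) + 25·(1) + 45·(-5/9) = -1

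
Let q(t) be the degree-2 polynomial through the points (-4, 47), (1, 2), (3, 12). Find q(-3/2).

12

L_0(-3/2) = (-5/2)·(-9/2)/[(-5)·(-7)] = 9/28
L_1(-3/2) = (5/2)·(-9/2)/[(5)·(-2)] = 9/8
L_2(-3/2) = (5/2)·(-5/2)/[(7)·(2)] = -25/56
Sum: 47·(9/28) + 2·(9/8) + 12·(-25/56) = 12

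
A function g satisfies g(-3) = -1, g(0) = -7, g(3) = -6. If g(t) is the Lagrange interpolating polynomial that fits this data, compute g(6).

Evaluate each Lagrange basis at t = 6:
L_0(6) = (6)·(3)/[(-3)·(-6)] = 1
L_1(6) = (9)·(3)/[(3)·(-3)] = -3
L_2(6) = (9)·(6)/[(6)·(3)] = 3
Sum: (-1)·(1) + (-7)·(-3) + (-6)·(3) = 2

2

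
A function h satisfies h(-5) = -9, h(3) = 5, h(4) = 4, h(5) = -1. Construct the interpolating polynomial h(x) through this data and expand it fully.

Newton's divided differences:
h[-5,3] = (5 - (-9)) / (3 - (-5)) = 7/4
h[3,4] = (4 - 5) / (4 - 3) = -1
h[4,5] = (-1 - 4) / (5 - 4) = -5
h[-5,3,4] = (-1 - 7/4) / (4 - (-5)) = -11/36
h[3,4,5] = (-5 - (-1)) / (5 - 3) = -2
h[-5,3,4,5] = (-2 - (-11/36)) / (5 - (-5)) = -61/360
h(x) = -9 + (7/4)·(x + 5) + (-11/36)·(x + 5)(x - 3) + (-61/360)·(x + 5)(x - 3)(x - 4)
Expanding: h(x) = -(61/360)x^3 + (1/30)x^2 + (1813/360)x - 35/6

h(x) = -(61/360)x^3 + (1/30)x^2 + (1813/360)x - 35/6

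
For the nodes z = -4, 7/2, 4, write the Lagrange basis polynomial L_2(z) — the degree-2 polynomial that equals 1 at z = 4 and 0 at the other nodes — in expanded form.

L_2(z) = (1/4)z^2 + (1/8)z - 7/2

L_2(z) = (z + 4)(z - 7/2) / [(8)·(1/2)]
       = (z^2 + (1/2)z - 14) / (4)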